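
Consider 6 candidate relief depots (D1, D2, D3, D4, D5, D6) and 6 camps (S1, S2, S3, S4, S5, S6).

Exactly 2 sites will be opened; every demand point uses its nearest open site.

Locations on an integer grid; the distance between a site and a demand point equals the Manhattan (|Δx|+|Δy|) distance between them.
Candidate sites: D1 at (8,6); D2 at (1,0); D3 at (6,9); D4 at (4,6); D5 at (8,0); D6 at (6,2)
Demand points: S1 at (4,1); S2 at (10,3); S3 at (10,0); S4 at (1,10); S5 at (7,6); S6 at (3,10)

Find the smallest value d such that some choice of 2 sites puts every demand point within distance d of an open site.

Open {D3, D5}.
  Farthest demand point is S4 at distance 6 (to D3); all others are ≤ 6.
With {D3, D6} the worst case is 6.
With {D4, D5} the worst case is 7.
No size-2 selection achieves below 6.

6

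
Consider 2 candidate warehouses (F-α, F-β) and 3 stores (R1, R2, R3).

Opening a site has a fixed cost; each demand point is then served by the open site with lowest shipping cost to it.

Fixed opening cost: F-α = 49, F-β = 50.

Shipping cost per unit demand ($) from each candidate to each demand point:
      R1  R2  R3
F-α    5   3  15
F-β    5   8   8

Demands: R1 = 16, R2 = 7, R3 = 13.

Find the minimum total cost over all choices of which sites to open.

Open {F-β}: assign each demand point to its cheapest open site.
  R1→F-β 16×5=80, R2→F-β 7×8=56, R3→F-β 13×8=104
  shipping cost 240, fixed 50 → total 290.
Compare {F-α, F-β}: shipping cost 205 + fixed 99 = 304.
Compare {F-α}: shipping cost 296 + fixed 49 = 345.

290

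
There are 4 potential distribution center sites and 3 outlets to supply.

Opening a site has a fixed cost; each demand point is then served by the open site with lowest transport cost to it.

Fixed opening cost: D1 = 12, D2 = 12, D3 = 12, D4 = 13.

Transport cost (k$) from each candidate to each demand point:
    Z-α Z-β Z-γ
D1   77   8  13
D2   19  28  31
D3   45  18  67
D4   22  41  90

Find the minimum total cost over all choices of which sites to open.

64

Open {D1, D2}: assign each demand point to its cheapest open site.
  Z-α→D2 19, Z-β→D1 8, Z-γ→D1 13
  transport cost 40, fixed 24 → total 64.
Compare {D1, D4}: transport cost 43 + fixed 25 = 68.
Compare {D1, D2, D3}: transport cost 40 + fixed 36 = 76.
Compare {D1, D2, D4}: transport cost 40 + fixed 37 = 77.
All other subsets cost ≥ 68. Minimum total cost: 64.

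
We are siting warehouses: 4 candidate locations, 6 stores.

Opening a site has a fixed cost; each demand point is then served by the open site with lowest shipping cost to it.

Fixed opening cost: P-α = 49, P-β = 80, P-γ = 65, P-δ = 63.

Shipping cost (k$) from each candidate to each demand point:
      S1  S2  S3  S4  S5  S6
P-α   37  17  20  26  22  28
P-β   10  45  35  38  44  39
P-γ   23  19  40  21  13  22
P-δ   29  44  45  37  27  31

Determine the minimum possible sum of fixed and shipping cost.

199

Open {P-α}: assign each demand point to its cheapest open site.
  S1→P-α 37, S2→P-α 17, S3→P-α 20, S4→P-α 26, S5→P-α 22, S6→P-α 28
  shipping cost 150, fixed 49 → total 199.
Compare {P-γ}: shipping cost 138 + fixed 65 = 203.
Compare {P-α, P-γ}: shipping cost 116 + fixed 114 = 230.
Compare {P-α, P-β}: shipping cost 123 + fixed 129 = 252.
All other subsets cost ≥ 203. Minimum total cost: 199.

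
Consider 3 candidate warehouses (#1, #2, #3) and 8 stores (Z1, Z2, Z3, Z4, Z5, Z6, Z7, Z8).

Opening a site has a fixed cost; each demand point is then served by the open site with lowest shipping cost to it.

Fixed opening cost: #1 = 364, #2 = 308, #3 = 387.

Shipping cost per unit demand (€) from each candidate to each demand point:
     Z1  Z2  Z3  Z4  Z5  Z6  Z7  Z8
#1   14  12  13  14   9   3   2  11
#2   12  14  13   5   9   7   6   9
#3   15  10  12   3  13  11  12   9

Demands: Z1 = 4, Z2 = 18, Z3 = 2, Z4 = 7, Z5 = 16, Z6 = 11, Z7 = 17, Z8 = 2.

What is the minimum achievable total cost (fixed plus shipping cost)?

993

Open {#1}: assign each demand point to its cheapest open site.
  Z1→#1 4×14=56, Z2→#1 18×12=216, Z3→#1 2×13=26, Z4→#1 7×14=98, Z5→#1 16×9=144, Z6→#1 11×3=33, Z7→#1 17×2=34, Z8→#1 2×11=22
  shipping cost 629, fixed 364 → total 993.
Compare {#2}: shipping cost 702 + fixed 308 = 1010.
Compare {#3}: shipping cost 836 + fixed 387 = 1223.
Compare {#1, #2}: shipping cost 554 + fixed 672 = 1226.
All other subsets cost ≥ 1010. Minimum total cost: 993.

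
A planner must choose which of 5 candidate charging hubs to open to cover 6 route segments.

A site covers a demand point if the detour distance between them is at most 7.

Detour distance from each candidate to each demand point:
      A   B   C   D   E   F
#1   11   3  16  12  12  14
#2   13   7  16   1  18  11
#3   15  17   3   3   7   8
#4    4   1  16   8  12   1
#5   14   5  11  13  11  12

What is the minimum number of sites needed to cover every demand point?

2

Coverage sets (demand points within 7 of each site):
  #1: {B}
  #2: {B, D}
  #3: {C, D, E}
  #4: {A, B, F}
  #5: {B}
No single site covers all 6 demand points.
But {#3, #4} covers everything, so the minimum is 2.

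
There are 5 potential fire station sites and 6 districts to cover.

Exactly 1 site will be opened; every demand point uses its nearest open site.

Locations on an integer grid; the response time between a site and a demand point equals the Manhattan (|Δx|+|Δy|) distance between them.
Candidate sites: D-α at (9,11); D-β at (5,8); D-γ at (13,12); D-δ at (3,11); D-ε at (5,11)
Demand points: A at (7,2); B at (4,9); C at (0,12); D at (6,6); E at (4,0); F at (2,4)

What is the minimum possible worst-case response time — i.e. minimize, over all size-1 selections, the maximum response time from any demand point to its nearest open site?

9

Open {D-β}.
  Farthest demand point is C at response time 9 (to D-β); all others are ≤ 9.
With {D-ε} the worst case is 12.
With {D-δ} the worst case is 13.
No size-1 selection achieves below 9.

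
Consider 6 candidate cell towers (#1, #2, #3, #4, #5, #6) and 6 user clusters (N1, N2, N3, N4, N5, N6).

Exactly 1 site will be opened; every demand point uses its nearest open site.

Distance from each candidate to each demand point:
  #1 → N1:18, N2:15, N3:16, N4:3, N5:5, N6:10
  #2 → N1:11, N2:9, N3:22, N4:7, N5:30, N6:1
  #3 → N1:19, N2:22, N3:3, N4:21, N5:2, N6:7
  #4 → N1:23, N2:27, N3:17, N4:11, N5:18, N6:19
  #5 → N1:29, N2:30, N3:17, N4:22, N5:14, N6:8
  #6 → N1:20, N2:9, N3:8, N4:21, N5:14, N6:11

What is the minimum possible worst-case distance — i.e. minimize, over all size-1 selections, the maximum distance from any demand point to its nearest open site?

18

Open {#1}.
  Farthest demand point is N1 at distance 18 (to #1); all others are ≤ 18.
With {#6} the worst case is 21.
With {#3} the worst case is 22.
No size-1 selection achieves below 18.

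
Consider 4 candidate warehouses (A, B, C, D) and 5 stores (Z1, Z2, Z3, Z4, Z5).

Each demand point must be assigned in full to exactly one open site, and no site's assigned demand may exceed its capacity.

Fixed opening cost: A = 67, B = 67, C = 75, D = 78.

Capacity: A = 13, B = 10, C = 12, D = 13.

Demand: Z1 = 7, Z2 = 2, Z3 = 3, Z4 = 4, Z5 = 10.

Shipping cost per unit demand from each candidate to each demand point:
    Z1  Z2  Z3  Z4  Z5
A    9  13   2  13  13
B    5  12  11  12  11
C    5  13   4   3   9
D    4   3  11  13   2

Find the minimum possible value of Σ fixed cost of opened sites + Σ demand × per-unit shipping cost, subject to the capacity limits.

Open {A, C, D}; cheapest assignment that respects the capacities:
  A (cap 13, load 3): Z3 — cost 3×2 = 6
  C (cap 12, load 11): Z1, Z4 — cost 7×5 + 4×3 = 47
  D (cap 13, load 12): Z2, Z5 — cost 2×3 + 10×2 = 26
  Shipping 79, fixed 220 → total 299.
  Any other capacity-feasible assignment to {A, C, D} ships for at least 79.
Compare {B, C, D}: its best feasible assignment gives total 305.
Compare {A, B, D}: its best feasible assignment gives total 331.
Every other set of open sites that can feasibly serve all demand totals ≥ 305 even under its best assignment. Minimum: 299.

299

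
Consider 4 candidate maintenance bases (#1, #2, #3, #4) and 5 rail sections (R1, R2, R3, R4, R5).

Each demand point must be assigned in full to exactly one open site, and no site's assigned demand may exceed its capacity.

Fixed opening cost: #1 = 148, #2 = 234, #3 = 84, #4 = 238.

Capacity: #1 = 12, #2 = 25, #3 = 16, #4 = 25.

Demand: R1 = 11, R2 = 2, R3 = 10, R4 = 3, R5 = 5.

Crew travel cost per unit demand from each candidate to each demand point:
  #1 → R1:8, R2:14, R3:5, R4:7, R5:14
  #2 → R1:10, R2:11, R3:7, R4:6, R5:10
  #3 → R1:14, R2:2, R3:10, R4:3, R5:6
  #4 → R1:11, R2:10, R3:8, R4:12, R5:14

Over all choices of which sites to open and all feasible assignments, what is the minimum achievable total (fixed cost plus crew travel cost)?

541

Open {#2, #3}; cheapest assignment that respects the capacities:
  #2 (cap 25, load 21): R1, R3 — cost 11×10 + 10×7 = 180
  #3 (cap 16, load 10): R2, R4, R5 — cost 2×2 + 3×3 + 5×6 = 43
  Shipping 223, fixed 318 → total 541.
  Any other capacity-feasible assignment to {#2, #3} ships for at least 223.
Compare {#3, #4}: its best feasible assignment gives total 566.
Compare {#1, #2}: its best feasible assignment gives total 630.
Every other set of open sites that can feasibly serve all demand totals ≥ 566 even under its best assignment. Minimum: 541.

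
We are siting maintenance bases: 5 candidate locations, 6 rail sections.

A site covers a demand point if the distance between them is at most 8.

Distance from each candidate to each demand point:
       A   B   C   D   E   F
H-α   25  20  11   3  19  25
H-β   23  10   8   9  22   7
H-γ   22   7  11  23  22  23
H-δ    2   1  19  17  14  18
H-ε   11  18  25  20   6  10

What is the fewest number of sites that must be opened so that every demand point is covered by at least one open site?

Coverage sets (demand points within 8 of each site):
  H-α: {D}
  H-β: {C, F}
  H-γ: {B}
  H-δ: {A, B}
  H-ε: {E}
No 3 sites suffice: every size-3 union leaves at least one demand point uncovered.
But {H-α, H-β, H-δ, H-ε} covers everything, so the minimum is 4.

4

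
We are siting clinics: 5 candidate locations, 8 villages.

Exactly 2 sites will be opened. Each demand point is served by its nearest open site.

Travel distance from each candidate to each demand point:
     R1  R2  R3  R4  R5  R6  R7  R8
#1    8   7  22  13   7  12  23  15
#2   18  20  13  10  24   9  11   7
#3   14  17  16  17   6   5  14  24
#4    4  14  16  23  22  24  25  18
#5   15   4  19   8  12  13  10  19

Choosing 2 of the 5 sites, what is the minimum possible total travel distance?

Open {#1, #2}.
  R1→#1 8, R2→#1 7, R3→#2 13, R4→#2 10, R5→#1 7, R6→#2 9, R7→#2 11, R8→#2 7  ⇒ total 72.
Compare {#2, #5}: total 78.
Compare {#3, #5}: total 82.
No size-2 selection does better; minimum is 72.

72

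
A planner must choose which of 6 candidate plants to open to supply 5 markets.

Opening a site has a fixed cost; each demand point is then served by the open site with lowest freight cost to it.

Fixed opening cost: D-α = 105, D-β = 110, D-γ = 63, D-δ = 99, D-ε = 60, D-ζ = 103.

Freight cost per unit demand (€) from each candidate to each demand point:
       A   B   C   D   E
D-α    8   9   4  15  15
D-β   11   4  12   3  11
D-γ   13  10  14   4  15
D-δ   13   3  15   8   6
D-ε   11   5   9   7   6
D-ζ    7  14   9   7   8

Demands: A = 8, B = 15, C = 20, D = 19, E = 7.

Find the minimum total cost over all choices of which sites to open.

553

Open {D-α, D-β}: assign each demand point to its cheapest open site.
  A→D-α 8×8=64, B→D-β 15×4=60, C→D-α 20×4=80, D→D-β 19×3=57, E→D-β 7×11=77
  freight cost 338, fixed 215 → total 553.
Compare {D-α, D-ε}: freight cost 394 + fixed 165 = 559.
Compare {D-α, D-γ, D-ε}: freight cost 337 + fixed 228 = 565.
Compare {D-α, D-γ, D-δ}: freight cost 307 + fixed 267 = 574.
All other subsets cost ≥ 559. Minimum total cost: 553.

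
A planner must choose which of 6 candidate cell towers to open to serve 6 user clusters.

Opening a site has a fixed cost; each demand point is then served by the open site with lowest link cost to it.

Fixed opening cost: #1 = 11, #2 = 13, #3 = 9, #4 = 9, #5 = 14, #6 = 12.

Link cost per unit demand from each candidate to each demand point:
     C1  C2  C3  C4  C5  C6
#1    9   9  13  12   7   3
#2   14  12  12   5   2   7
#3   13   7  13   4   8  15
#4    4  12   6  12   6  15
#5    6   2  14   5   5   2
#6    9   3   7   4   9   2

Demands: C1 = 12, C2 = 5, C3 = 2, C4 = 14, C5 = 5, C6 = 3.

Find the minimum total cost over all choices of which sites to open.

181

Open {#2, #4, #6}: assign each demand point to its cheapest open site.
  C1→#4 12×4=48, C2→#6 5×3=15, C3→#4 2×6=12, C4→#6 14×4=56, C5→#2 5×2=10, C6→#6 3×2=6
  link cost 147, fixed 34 → total 181.
Compare {#2, #3, #4, #5}: link cost 142 + fixed 45 = 187.
Compare {#4, #6}: link cost 167 + fixed 21 = 188.
Compare {#3, #4, #5}: link cost 157 + fixed 32 = 189.
All other subsets cost ≥ 187. Minimum total cost: 181.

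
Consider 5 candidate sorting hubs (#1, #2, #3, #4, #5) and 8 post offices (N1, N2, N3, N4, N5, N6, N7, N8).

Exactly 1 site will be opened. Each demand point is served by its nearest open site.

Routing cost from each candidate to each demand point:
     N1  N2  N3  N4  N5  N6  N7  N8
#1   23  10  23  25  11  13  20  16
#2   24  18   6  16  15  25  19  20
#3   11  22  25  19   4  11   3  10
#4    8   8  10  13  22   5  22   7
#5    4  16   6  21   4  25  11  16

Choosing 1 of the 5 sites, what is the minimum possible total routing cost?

Open {#4}.
  N1→#4 8, N2→#4 8, N3→#4 10, N4→#4 13, N5→#4 22, N6→#4 5, N7→#4 22, N8→#4 7  ⇒ total 95.
Compare {#5}: total 103.
Compare {#3}: total 105.
No size-1 selection does better; minimum is 95.

95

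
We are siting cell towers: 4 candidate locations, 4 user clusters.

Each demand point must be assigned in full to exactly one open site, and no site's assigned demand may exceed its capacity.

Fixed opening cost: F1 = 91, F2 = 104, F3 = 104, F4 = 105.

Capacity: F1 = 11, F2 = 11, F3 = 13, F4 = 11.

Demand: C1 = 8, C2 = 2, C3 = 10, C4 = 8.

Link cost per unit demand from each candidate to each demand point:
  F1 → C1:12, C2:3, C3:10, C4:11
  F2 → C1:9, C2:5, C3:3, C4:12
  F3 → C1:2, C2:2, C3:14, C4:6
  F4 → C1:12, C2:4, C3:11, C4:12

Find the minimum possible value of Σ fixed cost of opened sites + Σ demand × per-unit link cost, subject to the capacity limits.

Open {F1, F2, F3}; cheapest assignment that respects the capacities:
  F1 (cap 11, load 8): C4 — cost 8×11 = 88
  F2 (cap 11, load 10): C3 — cost 10×3 = 30
  F3 (cap 13, load 10): C1, C2 — cost 8×2 + 2×2 = 20
  Shipping 138, fixed 299 → total 437.
  Any other capacity-feasible assignment to {F1, F2, F3} ships for at least 138.
Compare {F2, F3, F4}: its best feasible assignment gives total 459.
Compare {F1, F3, F4}: its best feasible assignment gives total 516.
Every other set of open sites that can feasibly serve all demand totals ≥ 459 even under its best assignment. Minimum: 437.

437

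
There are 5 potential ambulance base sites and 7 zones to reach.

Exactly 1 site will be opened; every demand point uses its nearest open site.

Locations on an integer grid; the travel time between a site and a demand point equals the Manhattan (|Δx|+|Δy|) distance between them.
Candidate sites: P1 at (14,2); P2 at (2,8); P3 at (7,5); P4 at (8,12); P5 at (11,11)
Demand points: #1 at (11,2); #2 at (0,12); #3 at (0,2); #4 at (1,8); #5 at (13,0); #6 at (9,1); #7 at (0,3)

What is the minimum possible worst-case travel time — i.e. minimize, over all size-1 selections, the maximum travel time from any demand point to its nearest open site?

14

Open {P3}.
  Farthest demand point is #2 at travel time 14 (to P3); all others are ≤ 14.
With {P4} the worst case is 18.
With {P2} the worst case is 19.
No size-1 selection achieves below 14.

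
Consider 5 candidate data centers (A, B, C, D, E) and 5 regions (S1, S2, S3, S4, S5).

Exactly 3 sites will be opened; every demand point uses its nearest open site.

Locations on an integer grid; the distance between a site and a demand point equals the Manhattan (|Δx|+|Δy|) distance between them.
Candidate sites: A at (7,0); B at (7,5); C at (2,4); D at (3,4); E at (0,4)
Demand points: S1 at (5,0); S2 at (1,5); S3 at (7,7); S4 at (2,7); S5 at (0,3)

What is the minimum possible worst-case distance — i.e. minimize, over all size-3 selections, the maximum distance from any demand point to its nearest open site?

3

Open {A, B, C}.
  Farthest demand point is S4 at distance 3 (to C); all others are ≤ 3.
With {A, B, D} the worst case is 4.
With {A, B, E} the worst case is 5.
No size-3 selection achieves below 3.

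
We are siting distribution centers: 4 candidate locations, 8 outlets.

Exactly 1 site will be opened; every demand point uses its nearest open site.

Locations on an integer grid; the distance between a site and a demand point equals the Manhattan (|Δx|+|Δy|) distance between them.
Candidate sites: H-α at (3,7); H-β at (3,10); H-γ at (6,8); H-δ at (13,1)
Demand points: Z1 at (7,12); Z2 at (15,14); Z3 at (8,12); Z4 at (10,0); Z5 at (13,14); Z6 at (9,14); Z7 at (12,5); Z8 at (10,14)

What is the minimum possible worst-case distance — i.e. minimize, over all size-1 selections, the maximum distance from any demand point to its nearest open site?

15

Open {H-γ}.
  Farthest demand point is Z2 at distance 15 (to H-γ); all others are ≤ 15.
With {H-β} the worst case is 17.
With {H-δ} the worst case is 17.
No size-1 selection achieves below 15.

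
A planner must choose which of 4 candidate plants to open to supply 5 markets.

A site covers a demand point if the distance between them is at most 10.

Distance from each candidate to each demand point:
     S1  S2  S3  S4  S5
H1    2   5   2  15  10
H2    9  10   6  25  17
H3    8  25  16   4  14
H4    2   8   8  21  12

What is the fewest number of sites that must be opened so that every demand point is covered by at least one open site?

Coverage sets (demand points within 10 of each site):
  H1: {S1, S2, S3, S5}
  H2: {S1, S2, S3}
  H3: {S1, S4}
  H4: {S1, S2, S3}
No single site covers all 5 demand points.
But {H1, H3} covers everything, so the minimum is 2.

2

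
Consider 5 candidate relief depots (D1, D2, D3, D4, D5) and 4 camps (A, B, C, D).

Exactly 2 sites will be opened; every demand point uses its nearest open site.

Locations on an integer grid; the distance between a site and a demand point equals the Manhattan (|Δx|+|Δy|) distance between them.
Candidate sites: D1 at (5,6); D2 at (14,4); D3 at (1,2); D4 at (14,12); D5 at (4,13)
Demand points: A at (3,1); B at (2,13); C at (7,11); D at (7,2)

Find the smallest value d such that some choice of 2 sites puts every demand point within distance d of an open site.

Open {D3, D5}.
  Farthest demand point is D at distance 6 (to D3); all others are ≤ 6.
With {D1, D5} the worst case is 7.
With {D1, D2} the worst case is 10.
No size-2 selection achieves below 6.

6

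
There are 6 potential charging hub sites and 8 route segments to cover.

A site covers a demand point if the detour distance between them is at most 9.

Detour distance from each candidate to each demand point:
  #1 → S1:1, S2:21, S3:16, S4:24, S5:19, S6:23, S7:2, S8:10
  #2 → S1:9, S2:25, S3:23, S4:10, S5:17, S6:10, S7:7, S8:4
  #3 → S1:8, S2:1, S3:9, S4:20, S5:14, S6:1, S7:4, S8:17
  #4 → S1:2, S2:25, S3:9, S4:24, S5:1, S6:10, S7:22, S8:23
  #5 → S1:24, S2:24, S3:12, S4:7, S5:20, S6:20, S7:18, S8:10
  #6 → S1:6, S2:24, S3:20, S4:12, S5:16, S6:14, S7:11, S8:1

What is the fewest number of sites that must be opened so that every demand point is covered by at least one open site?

Coverage sets (demand points within 9 of each site):
  #1: {S1, S7}
  #2: {S1, S7, S8}
  #3: {S1, S2, S3, S6, S7}
  #4: {S1, S3, S5}
  #5: {S4}
  #6: {S1, S8}
No 3 sites suffice: every size-3 union leaves at least one demand point uncovered.
But {#2, #3, #4, #5} covers everything, so the minimum is 4.

4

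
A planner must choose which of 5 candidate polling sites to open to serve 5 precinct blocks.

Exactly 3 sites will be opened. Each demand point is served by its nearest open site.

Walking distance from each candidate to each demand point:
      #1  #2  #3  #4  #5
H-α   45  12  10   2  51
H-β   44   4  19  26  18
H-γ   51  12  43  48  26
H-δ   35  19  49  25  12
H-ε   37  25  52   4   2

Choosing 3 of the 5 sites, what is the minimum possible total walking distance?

55

Open {H-α, H-β, H-ε}.
  #1→H-ε 37, #2→H-β 4, #3→H-α 10, #4→H-α 2, #5→H-ε 2  ⇒ total 55.
Compare {H-α, H-δ, H-ε}: total 61.
Compare {H-α, H-β, H-δ}: total 63.
No size-3 selection does better; minimum is 55.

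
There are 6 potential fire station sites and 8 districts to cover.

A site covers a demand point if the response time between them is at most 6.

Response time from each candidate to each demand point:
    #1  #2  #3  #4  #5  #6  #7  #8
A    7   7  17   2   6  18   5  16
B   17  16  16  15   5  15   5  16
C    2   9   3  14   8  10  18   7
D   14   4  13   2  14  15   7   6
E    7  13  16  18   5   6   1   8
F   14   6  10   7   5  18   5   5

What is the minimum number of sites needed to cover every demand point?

3

Coverage sets (demand points within 6 of each site):
  A: {#4, #5, #7}
  B: {#5, #7}
  C: {#1, #3}
  D: {#2, #4, #8}
  E: {#5, #6, #7}
  F: {#2, #5, #7, #8}
No 2 sites suffice: every size-2 union leaves at least one demand point uncovered.
But {C, D, E} covers everything, so the minimum is 3.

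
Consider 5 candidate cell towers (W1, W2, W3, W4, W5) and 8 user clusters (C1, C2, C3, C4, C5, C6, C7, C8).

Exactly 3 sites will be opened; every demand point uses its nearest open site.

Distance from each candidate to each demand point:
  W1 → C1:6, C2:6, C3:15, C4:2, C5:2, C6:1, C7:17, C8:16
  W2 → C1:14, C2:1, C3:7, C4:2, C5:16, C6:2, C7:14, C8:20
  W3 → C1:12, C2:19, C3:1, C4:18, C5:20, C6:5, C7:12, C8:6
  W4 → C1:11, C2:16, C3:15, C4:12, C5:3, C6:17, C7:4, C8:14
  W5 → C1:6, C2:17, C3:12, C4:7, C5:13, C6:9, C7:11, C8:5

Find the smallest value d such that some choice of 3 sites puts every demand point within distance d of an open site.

6

Open {W1, W3, W4}.
  Farthest demand point is C1 at distance 6 (to W1); all others are ≤ 6.
With {W2, W4, W5} the worst case is 7.
With {W1, W2, W5} the worst case is 11.
No size-3 selection achieves below 6.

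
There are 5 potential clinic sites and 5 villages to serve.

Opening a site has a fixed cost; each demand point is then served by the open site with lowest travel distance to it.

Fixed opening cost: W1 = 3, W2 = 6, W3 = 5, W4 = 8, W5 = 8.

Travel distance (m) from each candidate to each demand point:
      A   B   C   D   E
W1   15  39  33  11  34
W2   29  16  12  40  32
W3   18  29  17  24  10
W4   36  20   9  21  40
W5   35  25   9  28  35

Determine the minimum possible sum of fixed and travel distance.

78

Open {W1, W2, W3}: assign each demand point to its cheapest open site.
  A→W1 15, B→W2 16, C→W2 12, D→W1 11, E→W3 10
  travel distance 64, fixed 14 → total 78.
Compare {W1, W3, W4}: travel distance 65 + fixed 16 = 81.
Compare {W1, W2, W3, W4}: travel distance 61 + fixed 22 = 83.
Compare {W1, W2, W3, W5}: travel distance 61 + fixed 22 = 83.
All other subsets cost ≥ 81. Minimum total cost: 78.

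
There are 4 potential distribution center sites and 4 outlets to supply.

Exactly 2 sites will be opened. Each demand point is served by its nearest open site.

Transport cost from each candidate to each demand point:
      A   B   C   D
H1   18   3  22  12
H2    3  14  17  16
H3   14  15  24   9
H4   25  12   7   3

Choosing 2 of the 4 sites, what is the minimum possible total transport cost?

25

Open {H2, H4}.
  A→H2 3, B→H4 12, C→H4 7, D→H4 3  ⇒ total 25.
Compare {H1, H4}: total 31.
Compare {H1, H2}: total 35.
No size-2 selection does better; minimum is 25.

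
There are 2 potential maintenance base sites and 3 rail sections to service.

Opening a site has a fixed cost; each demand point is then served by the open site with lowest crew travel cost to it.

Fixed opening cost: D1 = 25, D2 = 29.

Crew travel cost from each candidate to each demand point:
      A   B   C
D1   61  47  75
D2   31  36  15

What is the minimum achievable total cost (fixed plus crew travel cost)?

111

Open {D2}: assign each demand point to its cheapest open site.
  A→D2 31, B→D2 36, C→D2 15
  crew travel cost 82, fixed 29 → total 111.
Compare {D1, D2}: crew travel cost 82 + fixed 54 = 136.
Compare {D1}: crew travel cost 183 + fixed 25 = 208.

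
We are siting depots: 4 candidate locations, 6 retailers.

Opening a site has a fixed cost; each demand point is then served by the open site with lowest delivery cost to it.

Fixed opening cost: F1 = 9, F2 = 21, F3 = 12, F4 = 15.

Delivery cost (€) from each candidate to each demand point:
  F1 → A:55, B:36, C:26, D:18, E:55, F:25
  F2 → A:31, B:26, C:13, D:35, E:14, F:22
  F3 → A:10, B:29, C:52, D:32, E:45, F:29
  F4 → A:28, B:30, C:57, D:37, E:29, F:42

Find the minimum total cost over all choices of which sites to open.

Open {F1, F2, F3}: assign each demand point to its cheapest open site.
  A→F3 10, B→F2 26, C→F2 13, D→F1 18, E→F2 14, F→F2 22
  delivery cost 103, fixed 42 → total 145.
Compare {F2, F3}: delivery cost 117 + fixed 33 = 150.
Compare {F1, F2}: delivery cost 124 + fixed 30 = 154.
Compare {F1, F2, F3, F4}: delivery cost 103 + fixed 57 = 160.
All other subsets cost ≥ 150. Minimum total cost: 145.

145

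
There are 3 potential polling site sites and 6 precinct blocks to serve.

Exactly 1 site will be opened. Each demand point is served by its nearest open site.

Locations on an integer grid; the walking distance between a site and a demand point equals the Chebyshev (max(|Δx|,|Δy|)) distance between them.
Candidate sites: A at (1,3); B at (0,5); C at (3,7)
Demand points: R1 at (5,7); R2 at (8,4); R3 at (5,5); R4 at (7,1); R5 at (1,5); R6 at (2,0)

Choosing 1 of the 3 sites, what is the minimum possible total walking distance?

24

Open {C}.
  R1→C 2, R2→C 5, R3→C 2, R4→C 6, R5→C 2, R6→C 7  ⇒ total 24.
Compare {A}: total 26.
Compare {B}: total 31.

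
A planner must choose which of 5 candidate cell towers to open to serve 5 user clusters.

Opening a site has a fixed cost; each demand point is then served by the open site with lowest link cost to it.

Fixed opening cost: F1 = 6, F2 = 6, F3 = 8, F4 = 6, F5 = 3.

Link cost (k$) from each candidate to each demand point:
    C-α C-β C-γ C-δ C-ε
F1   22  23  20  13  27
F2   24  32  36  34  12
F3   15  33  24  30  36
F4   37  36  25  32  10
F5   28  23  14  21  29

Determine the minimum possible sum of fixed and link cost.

97

Open {F1, F4, F5}: assign each demand point to its cheapest open site.
  C-α→F1 22, C-β→F1 23, C-γ→F5 14, C-δ→F1 13, C-ε→F4 10
  link cost 82, fixed 15 → total 97.
Compare {F1, F3, F4, F5}: link cost 75 + fixed 23 = 98.
Compare {F1, F2, F5}: link cost 84 + fixed 15 = 99.
Compare {F1, F4}: link cost 88 + fixed 12 = 100.
All other subsets cost ≥ 98. Minimum total cost: 97.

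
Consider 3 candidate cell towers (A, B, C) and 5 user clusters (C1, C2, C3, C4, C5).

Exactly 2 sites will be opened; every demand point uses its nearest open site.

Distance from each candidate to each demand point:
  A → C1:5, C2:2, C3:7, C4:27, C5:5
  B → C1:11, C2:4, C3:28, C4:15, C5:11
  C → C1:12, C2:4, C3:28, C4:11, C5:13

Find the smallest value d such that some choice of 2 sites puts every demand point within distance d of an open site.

11

Open {A, C}.
  Farthest demand point is C4 at distance 11 (to C); all others are ≤ 11.
With {A, B} the worst case is 15.
With {B, C} the worst case is 28.
No size-2 selection achieves below 11.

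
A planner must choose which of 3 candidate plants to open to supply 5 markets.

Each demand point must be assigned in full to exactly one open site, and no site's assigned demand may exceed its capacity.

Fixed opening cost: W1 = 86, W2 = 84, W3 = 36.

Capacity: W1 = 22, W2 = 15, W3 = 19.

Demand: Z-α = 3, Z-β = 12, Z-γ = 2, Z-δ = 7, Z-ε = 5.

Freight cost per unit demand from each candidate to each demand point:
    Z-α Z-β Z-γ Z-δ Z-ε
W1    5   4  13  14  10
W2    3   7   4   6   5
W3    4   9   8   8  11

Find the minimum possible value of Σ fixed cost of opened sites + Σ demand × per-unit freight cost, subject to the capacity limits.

304

Open {W1, W3}; cheapest assignment that respects the capacities:
  W1 (cap 22, load 17): Z-β, Z-ε — cost 12×4 + 5×10 = 98
  W3 (cap 19, load 12): Z-α, Z-γ, Z-δ — cost 3×4 + 2×8 + 7×8 = 84
  Shipping 182, fixed 122 → total 304.
  Any other capacity-feasible assignment to {W1, W3} ships for at least 182.
Compare {W1, W2}: its best feasible assignment gives total 308.
Compare {W2, W3}: its best feasible assignment gives total 315.
Every other set of open sites that can feasibly serve all demand totals ≥ 308 even under its best assignment. Minimum: 304.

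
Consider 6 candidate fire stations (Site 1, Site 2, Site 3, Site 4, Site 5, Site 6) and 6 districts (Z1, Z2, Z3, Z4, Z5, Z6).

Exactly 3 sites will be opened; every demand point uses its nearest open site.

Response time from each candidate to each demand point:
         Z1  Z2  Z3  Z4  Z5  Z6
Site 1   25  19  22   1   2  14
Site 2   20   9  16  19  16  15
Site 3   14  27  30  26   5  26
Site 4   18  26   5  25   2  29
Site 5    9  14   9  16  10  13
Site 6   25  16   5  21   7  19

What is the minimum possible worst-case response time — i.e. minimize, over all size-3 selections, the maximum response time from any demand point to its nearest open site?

Open {Site 1, Site 2, Site 5}.
  Farthest demand point is Z6 at response time 13 (to Site 5); all others are ≤ 13.
With {Site 1, Site 3, Site 5} the worst case is 14.
With {Site 1, Site 4, Site 5} the worst case is 14.
No size-3 selection achieves below 13.

13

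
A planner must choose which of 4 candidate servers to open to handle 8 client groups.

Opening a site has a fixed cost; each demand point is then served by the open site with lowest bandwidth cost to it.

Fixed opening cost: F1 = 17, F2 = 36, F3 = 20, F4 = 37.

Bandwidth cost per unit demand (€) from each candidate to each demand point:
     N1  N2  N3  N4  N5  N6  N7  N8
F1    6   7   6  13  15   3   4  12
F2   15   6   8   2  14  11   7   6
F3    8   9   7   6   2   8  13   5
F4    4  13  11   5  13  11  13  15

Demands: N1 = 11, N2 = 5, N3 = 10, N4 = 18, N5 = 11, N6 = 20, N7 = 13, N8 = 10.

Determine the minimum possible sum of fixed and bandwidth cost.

Open {F1, F2, F3}: assign each demand point to its cheapest open site.
  N1→F1 11×6=66, N2→F2 5×6=30, N3→F1 10×6=60, N4→F2 18×2=36, N5→F3 11×2=22, N6→F1 20×3=60, N7→F1 13×4=52, N8→F3 10×5=50
  bandwidth cost 376, fixed 73 → total 449.
Compare {F1, F2, F3, F4}: bandwidth cost 354 + fixed 110 = 464.
Compare {F1, F3, F4}: bandwidth cost 413 + fixed 74 = 487.
Compare {F1, F3}: bandwidth cost 453 + fixed 37 = 490.
All other subsets cost ≥ 464. Minimum total cost: 449.

449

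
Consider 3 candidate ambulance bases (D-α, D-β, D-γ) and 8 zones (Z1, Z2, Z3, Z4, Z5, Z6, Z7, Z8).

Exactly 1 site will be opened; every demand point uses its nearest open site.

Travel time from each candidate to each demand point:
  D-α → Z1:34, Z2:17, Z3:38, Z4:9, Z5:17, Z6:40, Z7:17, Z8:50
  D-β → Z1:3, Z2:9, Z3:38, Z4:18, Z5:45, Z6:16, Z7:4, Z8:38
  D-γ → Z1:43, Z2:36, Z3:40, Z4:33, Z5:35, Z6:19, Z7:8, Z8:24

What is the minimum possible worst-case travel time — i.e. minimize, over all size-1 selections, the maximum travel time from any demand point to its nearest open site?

Open {D-γ}.
  Farthest demand point is Z1 at travel time 43 (to D-γ); all others are ≤ 43.
With {D-β} the worst case is 45.
With {D-α} the worst case is 50.
No size-1 selection achieves below 43.

43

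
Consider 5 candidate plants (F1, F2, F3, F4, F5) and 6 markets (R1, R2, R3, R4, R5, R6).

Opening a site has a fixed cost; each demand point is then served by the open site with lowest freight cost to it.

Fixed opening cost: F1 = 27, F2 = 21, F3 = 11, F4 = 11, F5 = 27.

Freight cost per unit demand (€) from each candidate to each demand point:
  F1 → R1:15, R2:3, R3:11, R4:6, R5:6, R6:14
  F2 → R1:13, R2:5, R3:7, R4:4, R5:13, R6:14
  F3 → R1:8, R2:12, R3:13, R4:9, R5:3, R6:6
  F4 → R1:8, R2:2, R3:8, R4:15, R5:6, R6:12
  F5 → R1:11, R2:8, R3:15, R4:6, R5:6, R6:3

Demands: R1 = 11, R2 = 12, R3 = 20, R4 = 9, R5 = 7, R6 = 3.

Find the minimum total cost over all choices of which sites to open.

370

Open {F2, F3, F4}: assign each demand point to its cheapest open site.
  R1→F3 11×8=88, R2→F4 12×2=24, R3→F2 20×7=140, R4→F2 9×4=36, R5→F3 7×3=21, R6→F3 3×6=18
  freight cost 327, fixed 43 → total 370.
Compare {F2, F3, F4, F5}: freight cost 318 + fixed 70 = 388.
Compare {F2, F3}: freight cost 363 + fixed 32 = 395.
Compare {F1, F2, F3, F4}: freight cost 327 + fixed 70 = 397.
All other subsets cost ≥ 388. Minimum total cost: 370.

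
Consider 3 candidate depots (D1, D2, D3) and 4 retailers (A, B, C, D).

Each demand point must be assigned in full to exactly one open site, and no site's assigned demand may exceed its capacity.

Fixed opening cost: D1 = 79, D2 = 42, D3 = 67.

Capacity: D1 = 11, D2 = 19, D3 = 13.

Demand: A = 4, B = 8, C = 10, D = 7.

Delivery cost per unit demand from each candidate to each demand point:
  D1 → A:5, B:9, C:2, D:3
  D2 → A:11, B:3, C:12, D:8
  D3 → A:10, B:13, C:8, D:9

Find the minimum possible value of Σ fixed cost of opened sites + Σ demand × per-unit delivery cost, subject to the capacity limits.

265

Open {D1, D2}; cheapest assignment that respects the capacities:
  D1 (cap 11, load 10): C — cost 10×2 = 20
  D2 (cap 19, load 19): A, B, D — cost 4×11 + 8×3 + 7×8 = 124
  Shipping 144, fixed 121 → total 265.
  Any other capacity-feasible assignment to {D1, D2} ships for at least 144.
Compare {D2, D3}: its best feasible assignment gives total 313.
Compare {D1, D2, D3}: its best feasible assignment gives total 328.
Every other set of open sites that can feasibly serve all demand totals ≥ 313 even under its best assignment. Minimum: 265.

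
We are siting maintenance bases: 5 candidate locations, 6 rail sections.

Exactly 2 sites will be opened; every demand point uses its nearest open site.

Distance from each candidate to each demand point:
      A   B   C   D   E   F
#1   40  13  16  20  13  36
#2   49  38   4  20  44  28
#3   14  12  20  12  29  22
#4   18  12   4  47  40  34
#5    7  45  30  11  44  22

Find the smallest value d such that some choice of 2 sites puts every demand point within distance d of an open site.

22

Open {#1, #3}.
  Farthest demand point is F at distance 22 (to #3); all others are ≤ 22.
With {#1, #5} the worst case is 22.
With {#2, #3} the worst case is 29.
No size-2 selection achieves below 22.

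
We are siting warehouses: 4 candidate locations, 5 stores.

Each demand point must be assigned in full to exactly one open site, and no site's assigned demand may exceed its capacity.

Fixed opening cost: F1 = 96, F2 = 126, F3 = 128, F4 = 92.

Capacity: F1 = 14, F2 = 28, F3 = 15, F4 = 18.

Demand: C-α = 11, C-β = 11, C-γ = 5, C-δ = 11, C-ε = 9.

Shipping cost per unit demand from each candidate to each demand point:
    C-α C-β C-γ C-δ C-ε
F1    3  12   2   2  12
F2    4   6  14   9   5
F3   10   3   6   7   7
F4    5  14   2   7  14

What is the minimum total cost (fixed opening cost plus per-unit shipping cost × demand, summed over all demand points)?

512

Open {F1, F2, F4}; cheapest assignment that respects the capacities:
  F1 (cap 14, load 11): C-δ — cost 11×2 = 22
  F2 (cap 28, load 20): C-β, C-ε — cost 11×6 + 9×5 = 111
  F4 (cap 18, load 16): C-α, C-γ — cost 11×5 + 5×2 = 65
  Shipping 198, fixed 314 → total 512.
  Any other capacity-feasible assignment to {F1, F2, F4} ships for at least 198.
Compare {F2, F3, F4}: its best feasible assignment gives total 555.
Compare {F1, F2, F3}: its best feasible assignment gives total 564.
Every other set of open sites that can feasibly serve all demand totals ≥ 555 even under its best assignment. Minimum: 512.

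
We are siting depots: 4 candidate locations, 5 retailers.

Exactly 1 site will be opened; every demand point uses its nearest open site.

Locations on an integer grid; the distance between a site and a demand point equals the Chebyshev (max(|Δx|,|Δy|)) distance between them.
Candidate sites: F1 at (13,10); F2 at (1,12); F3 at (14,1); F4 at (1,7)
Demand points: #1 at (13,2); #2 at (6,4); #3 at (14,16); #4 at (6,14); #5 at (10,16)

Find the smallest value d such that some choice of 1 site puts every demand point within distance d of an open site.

Open {F1}.
  Farthest demand point is #1 at distance 8 (to F1); all others are ≤ 8.
With {F2} the worst case is 13.
With {F4} the worst case is 13.
No size-1 selection achieves below 8.

8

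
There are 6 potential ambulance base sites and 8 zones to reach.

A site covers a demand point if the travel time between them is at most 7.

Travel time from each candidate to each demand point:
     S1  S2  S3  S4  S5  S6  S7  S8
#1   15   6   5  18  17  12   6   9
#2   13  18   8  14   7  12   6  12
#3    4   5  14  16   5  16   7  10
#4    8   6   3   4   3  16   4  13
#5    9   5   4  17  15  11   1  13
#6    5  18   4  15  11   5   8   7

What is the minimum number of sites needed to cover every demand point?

Coverage sets (demand points within 7 of each site):
  #1: {S2, S3, S7}
  #2: {S5, S7}
  #3: {S1, S2, S5, S7}
  #4: {S2, S3, S4, S5, S7}
  #5: {S2, S3, S7}
  #6: {S1, S3, S6, S8}
No single site covers all 8 demand points.
But {#4, #6} covers everything, so the minimum is 2.

2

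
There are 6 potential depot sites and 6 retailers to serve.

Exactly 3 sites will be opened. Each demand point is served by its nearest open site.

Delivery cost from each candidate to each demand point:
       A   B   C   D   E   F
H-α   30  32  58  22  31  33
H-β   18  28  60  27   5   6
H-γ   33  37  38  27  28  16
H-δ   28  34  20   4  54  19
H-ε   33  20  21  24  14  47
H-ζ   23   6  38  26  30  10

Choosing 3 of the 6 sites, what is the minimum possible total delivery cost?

59

Open {H-β, H-δ, H-ζ}.
  A→H-β 18, B→H-ζ 6, C→H-δ 20, D→H-δ 4, E→H-β 5, F→H-β 6  ⇒ total 59.
Compare {H-β, H-δ, H-ε}: total 73.
Compare {H-δ, H-ε, H-ζ}: total 77.
No size-3 selection does better; minimum is 59.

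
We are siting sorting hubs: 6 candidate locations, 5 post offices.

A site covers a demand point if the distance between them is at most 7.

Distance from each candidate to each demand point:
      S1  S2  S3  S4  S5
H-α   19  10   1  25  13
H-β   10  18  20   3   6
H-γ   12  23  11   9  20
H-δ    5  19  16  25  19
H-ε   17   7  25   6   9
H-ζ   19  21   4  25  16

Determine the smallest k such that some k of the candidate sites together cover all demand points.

Coverage sets (demand points within 7 of each site):
  H-α: {S3}
  H-β: {S4, S5}
  H-γ: {}
  H-δ: {S1}
  H-ε: {S2, S4}
  H-ζ: {S3}
No 3 sites suffice: every size-3 union leaves at least one demand point uncovered.
But {H-α, H-β, H-δ, H-ε} covers everything, so the minimum is 4.

4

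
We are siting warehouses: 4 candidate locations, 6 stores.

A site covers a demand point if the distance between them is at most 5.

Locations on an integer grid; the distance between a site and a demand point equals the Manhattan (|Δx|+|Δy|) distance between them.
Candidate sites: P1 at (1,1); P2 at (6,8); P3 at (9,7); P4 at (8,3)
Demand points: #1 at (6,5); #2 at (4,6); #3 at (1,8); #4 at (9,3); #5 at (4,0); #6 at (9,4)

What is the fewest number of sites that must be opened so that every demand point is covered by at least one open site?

3

Coverage sets (demand points within 5 of each site):
  P1: {#5}
  P2: {#1, #2, #3}
  P3: {#1, #4, #6}
  P4: {#1, #4, #6}
No 2 sites suffice: every size-2 union leaves at least one demand point uncovered.
But {P1, P2, P3} covers everything, so the minimum is 3.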